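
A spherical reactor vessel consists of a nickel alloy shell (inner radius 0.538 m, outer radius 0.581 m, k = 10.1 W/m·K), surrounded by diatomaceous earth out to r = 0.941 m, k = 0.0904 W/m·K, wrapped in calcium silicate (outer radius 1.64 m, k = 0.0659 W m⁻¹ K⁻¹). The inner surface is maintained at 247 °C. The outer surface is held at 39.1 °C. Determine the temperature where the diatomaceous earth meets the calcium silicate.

T = 140 °C

Treat each layer as a resistance in series:
  R_nickel alloy = (1/0.538 − 1/0.581)/(4πk) = 0.1376/(4π·10.1) = 0.001084 K/W
  R_diatomaceous earth = (1/0.581 − 1/0.941)/(4πk) = 0.6585/(4π·0.0904) = 0.5796 K/W
  R_calcium silicate = (1/0.941 − 1/1.64)/(4πk) = 0.4529/(4π·0.0659) = 0.5470 K/W
ΣR = 0.001084 + 0.5796 + 0.5470 = 1.128 K/W
Q = ΔT/ΣR = (247 °C − 39.1 °C)/1.128 = 184.3 W
From the inner boundary to the diatomaceous earth/calcium silicate interface, ΣR_partial = 0.5807 K/W.
T_interface = T_in − Q·ΣR_partial = 247 °C − (184.3)(0.5807) = 140 °C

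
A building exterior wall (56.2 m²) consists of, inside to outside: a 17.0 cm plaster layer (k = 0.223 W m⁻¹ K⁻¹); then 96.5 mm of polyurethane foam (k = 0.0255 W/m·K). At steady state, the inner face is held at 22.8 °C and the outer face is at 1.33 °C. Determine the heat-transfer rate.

Q = 265 W

Resistance network (inner→outer):
  R_plaster = L/(kA) = 0.170/(0.223·56.2) = 0.01356 K/W
  R_polyurethane foam = L/(kA) = 0.0965/(0.0255·56.2) = 0.06734 K/W
ΣR = 0.01356 + 0.06734 = 0.08090 K/W
Q = ΔT/ΣR = (22.8 °C − 1.33 °C)/0.08090 = 265 W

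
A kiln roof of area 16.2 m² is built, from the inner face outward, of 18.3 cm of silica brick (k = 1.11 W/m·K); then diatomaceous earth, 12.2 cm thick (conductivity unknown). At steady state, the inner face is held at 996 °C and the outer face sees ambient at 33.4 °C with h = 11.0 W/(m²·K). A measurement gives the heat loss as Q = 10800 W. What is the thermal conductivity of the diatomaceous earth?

ΣR = ΔT/Q = |996 − 33.4|/10800 = 0.08913 K/W
Known resistances:
  R_silica brick = L/(kA) = 0.183/(1.11·16.2) = 0.01018 K/W
  R_conv,out = 1/(hA) = 1/(11.0·16.2) = 0.005612 K/W
R_diatomaceous earth = ΣR − ΣR_known = 0.08913 − 0.01579 = 0.07334 K/W
L/(kA) = 0.07334 ⇒ k = 0.122/(0.07334·16.2) = 0.103 W/m·K

k = 0.103 W/m·K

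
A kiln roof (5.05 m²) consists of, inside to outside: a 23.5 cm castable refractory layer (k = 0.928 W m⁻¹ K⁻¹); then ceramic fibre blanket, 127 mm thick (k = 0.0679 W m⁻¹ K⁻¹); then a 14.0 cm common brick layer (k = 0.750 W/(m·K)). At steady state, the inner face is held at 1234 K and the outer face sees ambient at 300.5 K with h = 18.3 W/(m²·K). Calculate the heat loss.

Q = 1990 W

Series thermal resistances, inner to outer:
  R_castable refractory = L/(kA) = 0.235/(0.928·5.05) = 0.05015 K/W
  R_ceramic fibre blanket = L/(kA) = 0.127/(0.0679·5.05) = 0.3704 K/W
  R_common brick = L/(kA) = 0.140/(0.750·5.05) = 0.03696 K/W
  R_conv,out = 1/(hA) = 1/(18.3·5.05) = 0.01082 K/W
ΣR = 0.05015 + 0.3704 + 0.03696 + 0.01082 = 0.4683 K/W
Q = ΔT/ΣR = (1234 K − 300.5 K)/0.4683 = 1990 W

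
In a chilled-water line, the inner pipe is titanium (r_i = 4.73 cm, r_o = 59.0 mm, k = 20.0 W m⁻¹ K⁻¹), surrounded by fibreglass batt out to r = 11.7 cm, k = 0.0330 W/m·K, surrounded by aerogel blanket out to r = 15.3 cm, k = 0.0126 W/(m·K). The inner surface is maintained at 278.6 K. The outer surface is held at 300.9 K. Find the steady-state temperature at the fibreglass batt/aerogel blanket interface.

T = 289.6 K

Series thermal resistances, inner to outer:
  R'_titanium = ln(0.0590/0.0473)/(2πk) = 0.2210/(2π·20.0) = 0.001759 m·K/W
  R'_fibreglass batt = ln(0.117/0.0590)/(2πk) = 0.6846/(2π·0.0330) = 3.302 m·K/W
  R'_aerogel blanket = ln(0.153/0.117)/(2πk) = 0.2683/(2π·0.0126) = 3.389 m·K/W
ΣR = 0.001759 + 3.302 + 3.389 = 6.693 m·K/W
Q' = ΔT/ΣR = (278.6 K − 300.9 K)/6.693 = -3.332 W/m
From the inner boundary to the fibreglass batt/aerogel blanket interface, ΣR_partial = 3.304 m·K/W.
T_interface = T_in − Q'·ΣR_partial = 278.6 K − (-3.332)(3.304) = 289.6 K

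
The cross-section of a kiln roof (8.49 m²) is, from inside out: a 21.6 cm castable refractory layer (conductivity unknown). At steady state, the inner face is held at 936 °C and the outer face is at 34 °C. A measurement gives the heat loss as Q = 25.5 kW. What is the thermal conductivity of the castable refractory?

k = 0.719 W/m·K

ΣR = ΔT/Q = |936 − 34|/25500 = 0.03537 K/W
L/(kA) = 0.03537 ⇒ k = 0.216/(0.03537·8.49) = 0.719 W/m·K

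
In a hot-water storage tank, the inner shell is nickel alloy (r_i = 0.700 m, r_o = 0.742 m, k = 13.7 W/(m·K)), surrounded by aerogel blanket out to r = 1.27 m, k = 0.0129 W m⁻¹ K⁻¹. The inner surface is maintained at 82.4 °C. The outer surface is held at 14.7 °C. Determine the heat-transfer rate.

Q = 19.6 W

Treat each layer as a resistance in series:
  R_nickel alloy = (1/0.700 − 1/0.742)/(4πk) = 0.08086/(4π·13.7) = 4.697×10^-4 K/W
  R_aerogel blanket = (1/0.742 − 1/1.27)/(4πk) = 0.5603/(4π·0.0129) = 3.456 K/W
ΣR = 4.697×10^-4 + 3.456 = 3.456 K/W
Q = ΔT/ΣR = (82.4 °C − 14.7 °C)/3.456 = 19.6 W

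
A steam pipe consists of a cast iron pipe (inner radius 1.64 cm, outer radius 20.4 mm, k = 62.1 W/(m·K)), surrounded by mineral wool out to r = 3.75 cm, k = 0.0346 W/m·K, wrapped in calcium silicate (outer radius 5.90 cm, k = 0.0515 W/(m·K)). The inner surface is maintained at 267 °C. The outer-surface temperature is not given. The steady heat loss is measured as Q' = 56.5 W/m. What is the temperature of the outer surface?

T_out = 29.6 °C

Sum the resistances:
  R'_cast iron = ln(0.0204/0.0164)/(2πk) = 0.2183/(2π·62.1) = 5.594×10^-4 m·K/W
  R'_mineral wool = ln(0.0375/0.0204)/(2πk) = 0.6088/(2π·0.0346) = 2.800 m·K/W
  R'_calcium silicate = ln(0.0590/0.0375)/(2πk) = 0.4532/(2π·0.0515) = 1.401 m·K/W
ΣR = 4.202 m·K/W
ΔT = Q'·ΣR = 56.5 × 4.202 = 237.4 K
Heat flows outward, so T_out = T_in − ΔT = 267 − 237.4 = 29.6 °C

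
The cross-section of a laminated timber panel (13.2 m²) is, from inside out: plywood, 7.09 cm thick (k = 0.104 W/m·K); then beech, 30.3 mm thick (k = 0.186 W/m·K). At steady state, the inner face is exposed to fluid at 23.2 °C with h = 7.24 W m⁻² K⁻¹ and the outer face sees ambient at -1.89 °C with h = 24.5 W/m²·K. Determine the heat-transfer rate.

Treat each layer as a resistance in series:
  R_conv,in = 1/(hA) = 1/(7.24·13.2) = 0.01046 K/W
  R_plywood = L/(kA) = 0.0709/(0.104·13.2) = 0.05165 K/W
  R_beech = L/(kA) = 0.0303/(0.186·13.2) = 0.01234 K/W
  R_conv,out = 1/(hA) = 1/(24.5·13.2) = 0.003092 K/W
ΣR = 0.01046 + 0.05165 + 0.01234 + 0.003092 = 0.07754 K/W
Q = ΔT/ΣR = (23.2 °C − -1.89 °C)/0.07754 = 324 W

Q = 324 W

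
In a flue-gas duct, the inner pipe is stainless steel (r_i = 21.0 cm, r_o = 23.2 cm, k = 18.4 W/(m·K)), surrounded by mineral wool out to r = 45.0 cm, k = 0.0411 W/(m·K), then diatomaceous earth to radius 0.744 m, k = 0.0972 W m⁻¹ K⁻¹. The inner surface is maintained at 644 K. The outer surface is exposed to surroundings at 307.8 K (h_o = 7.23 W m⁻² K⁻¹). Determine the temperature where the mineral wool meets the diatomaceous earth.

T = 392 K

Treat each layer as a resistance in series:
  R'_stainless steel = ln(0.232/0.210)/(2πk) = 0.09963/(2π·18.4) = 8.618×10^-4 m·K/W
  R'_mineral wool = ln(0.450/0.232)/(2πk) = 0.6625/(2π·0.0411) = 2.565 m·K/W
  R'_diatomaceous earth = ln(0.744/0.450)/(2πk) = 0.5028/(2π·0.0972) = 0.8233 m·K/W
  R'_conv,out = 1/(2πr h) = 1/(2π·0.744·7.23) = 0.02959 m·K/W
ΣR = 8.618×10^-4 + 2.565 + 0.8233 + 0.02959 = 3.419 m·K/W
Q' = ΔT/ΣR = (644 K − 307.8 K)/3.419 = 98.33 W/m
From the inner boundary to the mineral wool/diatomaceous earth interface, ΣR_partial = 2.566 m·K/W.
T_interface = T_in − Q'·ΣR_partial = 644 K − (98.33)(2.566) = 392 K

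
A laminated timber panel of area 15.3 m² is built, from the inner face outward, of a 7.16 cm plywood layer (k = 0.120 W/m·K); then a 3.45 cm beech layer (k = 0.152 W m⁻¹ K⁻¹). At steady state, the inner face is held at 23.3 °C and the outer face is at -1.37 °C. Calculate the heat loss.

Series thermal resistances, inner to outer:
  R_plywood = L/(kA) = 0.0716/(0.120·15.3) = 0.03900 K/W
  R_beech = L/(kA) = 0.0345/(0.152·15.3) = 0.01483 K/W
ΣR = 0.03900 + 0.01483 = 0.05383 K/W
Q = ΔT/ΣR = (23.3 °C − -1.37 °C)/0.05383 = 458 W

Q = 458 W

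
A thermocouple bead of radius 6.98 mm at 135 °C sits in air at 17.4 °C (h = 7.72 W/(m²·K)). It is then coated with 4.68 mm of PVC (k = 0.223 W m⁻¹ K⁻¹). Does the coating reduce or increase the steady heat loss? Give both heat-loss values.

Critical radius for a sphere: r_cr = 2k/h = 0.0578 m = 5.78 cm.
Outer radius after coating: r₂ = 0.00698 + 0.00468 = 0.01166 m.
Since r₁ < r_cr and r₂ ≤ r_cr, the coating moves toward the maximum at r_cr — heat loss rises.
Bare: R = 1/(4πr₁²h) = 211.6 K/W; Q = 117.6/211.6 = 0.556 W.
Coated: R = R_cond + R_conv = 96.34 K/W; Q = 117.6/96.34 = 1.22 W.

increases: 0.556 → 1.22 W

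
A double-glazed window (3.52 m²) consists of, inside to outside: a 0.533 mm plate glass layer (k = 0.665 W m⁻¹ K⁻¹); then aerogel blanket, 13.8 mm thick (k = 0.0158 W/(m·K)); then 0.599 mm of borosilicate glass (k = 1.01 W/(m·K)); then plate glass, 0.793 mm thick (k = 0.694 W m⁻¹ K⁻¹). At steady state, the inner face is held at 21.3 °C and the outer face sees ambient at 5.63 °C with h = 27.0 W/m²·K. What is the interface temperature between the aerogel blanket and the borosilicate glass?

Resistance network (inner→outer):
  R_plate glass = L/(kA) = 5.33×10^-4/(0.665·3.52) = 2.277×10^-4 K/W
  R_aerogel blanket = L/(kA) = 0.0138/(0.0158·3.52) = 0.2481 K/W
  R_borosilicate glass = L/(kA) = 5.99×10^-4/(1.01·3.52) = 1.685×10^-4 K/W
  R_plate glass = L/(kA) = 7.93×10^-4/(0.694·3.52) = 3.246×10^-4 K/W
  R_conv,out = 1/(hA) = 1/(27.0·3.52) = 0.01052 K/W
ΣR = 2.277×10^-4 + 0.2481 + 1.685×10^-4 + 3.246×10^-4 + 0.01052 = 0.2593 K/W
Q = ΔT/ΣR = (21.3 °C − 5.63 °C)/0.2593 = 60.43 W
From the inner boundary to the aerogel blanket/borosilicate glass interface, ΣR_partial = 0.2483 K/W.
T_interface = T_in − Q·ΣR_partial = 21.3 °C − (60.43)(0.2483) = 6.30 °C

T = 6.30 °C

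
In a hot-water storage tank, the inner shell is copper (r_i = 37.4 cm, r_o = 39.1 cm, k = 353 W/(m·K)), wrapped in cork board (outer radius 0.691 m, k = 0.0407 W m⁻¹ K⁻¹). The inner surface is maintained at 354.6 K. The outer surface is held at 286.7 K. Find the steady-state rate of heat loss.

Q = 31.3 W

Treat each layer as a resistance in series:
  R_copper = (1/0.374 − 1/0.391)/(4πk) = 0.1163/(4π·353) = 2.621×10^-5 K/W
  R_cork board = (1/0.391 − 1/0.691)/(4πk) = 1.110/(4π·0.0407) = 2.171 K/W
ΣR = 2.621×10^-5 + 2.171 = 2.171 K/W
Q = ΔT/ΣR = (354.6 K − 286.7 K)/2.171 = 31.3 W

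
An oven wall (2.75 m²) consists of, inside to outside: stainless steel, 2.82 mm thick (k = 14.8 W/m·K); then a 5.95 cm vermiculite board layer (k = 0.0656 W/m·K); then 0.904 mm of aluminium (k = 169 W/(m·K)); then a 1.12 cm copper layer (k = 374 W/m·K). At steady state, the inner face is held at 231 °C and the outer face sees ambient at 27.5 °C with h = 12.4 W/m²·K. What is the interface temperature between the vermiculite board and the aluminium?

T = 44.1 °C

Treat each layer as a resistance in series:
  R_stainless steel = L/(kA) = 0.00282/(14.8·2.75) = 6.929×10^-5 K/W
  R_vermiculite board = L/(kA) = 0.0595/(0.0656·2.75) = 0.3298 K/W
  R_aluminium = L/(kA) = 9.04×10^-4/(169·2.75) = 1.945×10^-6 K/W
  R_copper = L/(kA) = 0.0112/(374·2.75) = 1.089×10^-5 K/W
  R_conv,out = 1/(hA) = 1/(12.4·2.75) = 0.02933 K/W
ΣR = 6.929×10^-5 + 0.3298 + 1.945×10^-6 + 1.089×10^-5 + 0.02933 = 0.3592 K/W
Q = ΔT/ΣR = (231 °C − 27.5 °C)/0.3592 = 566.5 W
From the inner boundary to the vermiculite board/aluminium interface, ΣR_partial = 0.3299 K/W.
T_interface = T_in − Q·ΣR_partial = 231 °C − (566.5)(0.3299) = 44.1 °C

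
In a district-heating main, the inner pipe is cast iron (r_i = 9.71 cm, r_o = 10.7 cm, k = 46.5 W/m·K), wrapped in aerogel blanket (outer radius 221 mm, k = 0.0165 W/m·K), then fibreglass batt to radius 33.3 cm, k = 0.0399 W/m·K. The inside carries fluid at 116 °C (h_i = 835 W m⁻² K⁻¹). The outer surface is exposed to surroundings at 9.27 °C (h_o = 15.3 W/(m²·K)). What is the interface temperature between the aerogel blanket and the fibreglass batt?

Resistance network (inner→outer):
  R'_conv,in = 1/(2πr h) = 1/(2π·0.0971·835) = 0.001963 m·K/W
  R'_cast iron = ln(0.107/0.0971)/(2πk) = 0.09709/(2π·46.5) = 3.323×10^-4 m·K/W
  R'_aerogel blanket = ln(0.221/0.107)/(2πk) = 0.7253/(2π·0.0165) = 6.996 m·K/W
  R'_fibreglass batt = ln(0.333/0.221)/(2πk) = 0.4100/(2π·0.0399) = 1.635 m·K/W
  R'_conv,out = 1/(2πr h) = 1/(2π·0.333·15.3) = 0.03124 m·K/W
ΣR = 0.001963 + 3.323×10^-4 + 6.996 + 1.635 + 0.03124 = 8.665 m·K/W
Q' = ΔT/ΣR = (116 °C − 9.27 °C)/8.665 = 12.32 W/m
From the inner boundary to the aerogel blanket/fibreglass batt interface, ΣR_partial = 6.998 m·K/W.
T_interface = T_in − Q'·ΣR_partial = 116 °C − (12.32)(6.998) = 29.8 °C

T = 29.8 °C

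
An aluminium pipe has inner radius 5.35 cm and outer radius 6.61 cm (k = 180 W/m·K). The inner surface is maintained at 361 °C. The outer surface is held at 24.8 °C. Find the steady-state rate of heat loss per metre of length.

Q' = 1.80×10^6 W/m

Q' = 2πk·ΔT/ln(r₂/r₁) = 2π × 180 × 336.2 / ln(0.0661/0.0535) = 1.80×10^6 W/m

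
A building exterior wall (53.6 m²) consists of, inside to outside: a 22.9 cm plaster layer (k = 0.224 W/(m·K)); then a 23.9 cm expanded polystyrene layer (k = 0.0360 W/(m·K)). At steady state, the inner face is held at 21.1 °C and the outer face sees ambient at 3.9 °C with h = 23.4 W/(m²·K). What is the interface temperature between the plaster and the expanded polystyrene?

T = 18.8 °C

Treat each layer as a resistance in series:
  R_plaster = L/(kA) = 0.229/(0.224·53.6) = 0.01907 K/W
  R_expanded polystyrene = L/(kA) = 0.239/(0.0360·53.6) = 0.1239 K/W
  R_conv,out = 1/(hA) = 1/(23.4·53.6) = 7.973×10^-4 K/W
ΣR = 0.01907 + 0.1239 + 7.973×10^-4 = 0.1438 K/W
Q = ΔT/ΣR = (21.1 °C − 3.9 °C)/0.1438 = 119.6 W
From the inner boundary to the plaster/expanded polystyrene interface, ΣR_partial = 0.01907 K/W.
T_interface = T_in − Q·ΣR_partial = 21.1 °C − (119.6)(0.01907) = 18.8 °C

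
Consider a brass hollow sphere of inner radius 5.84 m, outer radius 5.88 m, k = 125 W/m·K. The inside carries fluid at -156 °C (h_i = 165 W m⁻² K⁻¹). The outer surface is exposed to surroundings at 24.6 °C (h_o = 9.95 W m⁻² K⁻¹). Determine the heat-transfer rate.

Resistance network (inner→outer):
  R_conv,in = 1/(4πr²h) = 1/(4π·5.84²·165) = 1.414×10^-5 K/W
  R_brass = (1/5.84 − 1/5.88)/(4πk) = 0.001165/(4π·125) = 7.416×10^-7 K/W
  R_conv,out = 1/(4πr²h) = 1/(4π·5.88²·9.95) = 2.313×10^-4 K/W
ΣR = 1.414×10^-5 + 7.416×10^-7 + 2.313×10^-4 = 2.462×10^-4 K/W
Q = ΔT/ΣR = (-156 °C − 24.6 °C)/2.462×10^-4 = -7.34×10^5 W
(Negative Q ⇒ heat flows inward; heat gain = 7.34×10^5 W.)

Q = 734 kW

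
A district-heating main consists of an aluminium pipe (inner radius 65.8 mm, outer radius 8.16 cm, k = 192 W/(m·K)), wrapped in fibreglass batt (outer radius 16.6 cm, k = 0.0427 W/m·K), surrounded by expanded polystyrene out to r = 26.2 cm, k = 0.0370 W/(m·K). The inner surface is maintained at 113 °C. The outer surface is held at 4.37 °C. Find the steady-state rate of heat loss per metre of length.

Q' = 23.6 W/m

Treat each layer as a resistance in series:
  R'_aluminium = ln(0.0816/0.0658)/(2πk) = 0.2152/(2π·192) = 1.784×10^-4 m·K/W
  R'_fibreglass batt = ln(0.166/0.0816)/(2πk) = 0.7102/(2π·0.0427) = 2.647 m·K/W
  R'_expanded polystyrene = ln(0.262/0.166)/(2πk) = 0.4564/(2π·0.0370) = 1.963 m·K/W
ΣR = 1.784×10^-4 + 2.647 + 1.963 = 4.610 m·K/W
Q' = ΔT/ΣR = (113 °C − 4.37 °C)/4.610 = 23.6 W/m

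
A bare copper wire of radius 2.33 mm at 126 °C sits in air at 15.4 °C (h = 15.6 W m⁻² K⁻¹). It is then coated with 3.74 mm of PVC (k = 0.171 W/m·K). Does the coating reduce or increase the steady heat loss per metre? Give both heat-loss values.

Critical radius for a cylinder: r_cr = k/h = 0.0110 m = 1.10 cm.
Outer radius after coating: r₂ = 0.00233 + 0.00374 = 0.00607 m.
Since r₁ < r_cr and r₂ ≤ r_cr, the coating moves toward the maximum at r_cr — heat loss rises.
Bare: R = 1/(2πr₁h) = 4.379 m·K/W; Q = 110.6/4.379 = 25.3 W/m.
Coated: R = R_cond + R_conv = 2.572 m·K/W; Q = 110.6/2.572 = 43.0 W/m.

increases: 25.3 → 43.0 W/m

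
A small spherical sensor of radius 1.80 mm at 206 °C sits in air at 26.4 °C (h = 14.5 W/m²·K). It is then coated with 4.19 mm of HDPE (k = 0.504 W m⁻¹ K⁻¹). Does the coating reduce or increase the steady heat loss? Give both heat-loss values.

Critical radius for a sphere: r_cr = 2k/h = 0.0695 m = 6.95 cm.
Outer radius after coating: r₂ = 0.00180 + 0.00419 = 0.00599 m.
Since r₁ < r_cr and r₂ ≤ r_cr, the coating moves toward the maximum at r_cr — heat loss rises.
Bare: R = 1/(4πr₁²h) = 1694 K/W; Q = 179.6/1694 = 0.106 W.
Coated: R = R_cond + R_conv = 214.3 K/W; Q = 179.6/214.3 = 0.838 W.

increases: 0.106 → 0.838 W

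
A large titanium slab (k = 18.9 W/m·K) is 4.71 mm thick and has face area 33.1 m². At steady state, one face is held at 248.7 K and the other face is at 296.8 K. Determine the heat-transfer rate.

Q = 6.39×10^6 W

Q = kA·ΔT/L = 18.9 × 33.1 × |248.7 K − 296.8 K| / 0.00471 = 6.39×10^6 W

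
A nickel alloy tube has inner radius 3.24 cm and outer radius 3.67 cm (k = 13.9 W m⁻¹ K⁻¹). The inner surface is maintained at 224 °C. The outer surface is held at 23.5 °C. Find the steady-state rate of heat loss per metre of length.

Q' = 2πk·ΔT/ln(r₂/r₁) = 2π × 13.9 × 200.5 / ln(0.0367/0.0324) = 1.41×10^5 W/m

Q' = 1.41×10^5 W/m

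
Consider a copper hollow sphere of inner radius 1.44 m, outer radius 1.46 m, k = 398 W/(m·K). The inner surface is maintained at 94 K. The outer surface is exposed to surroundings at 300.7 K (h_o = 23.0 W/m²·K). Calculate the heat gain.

Q = 1.27×10^5 W

Resistance network (inner→outer):
  R_copper = (1/1.44 − 1/1.46)/(4πk) = 0.009513/(4π·398) = 1.902×10^-6 K/W
  R_conv,out = 1/(4πr²h) = 1/(4π·1.46²·23.0) = 0.001623 K/W
ΣR = 1.902×10^-6 + 0.001623 = 0.001625 K/W
Q = ΔT/ΣR = (94 K − 300.7 K)/0.001625 = -1.27×10^5 W
(Negative Q ⇒ heat flows inward; heat gain = 1.27×10^5 W.)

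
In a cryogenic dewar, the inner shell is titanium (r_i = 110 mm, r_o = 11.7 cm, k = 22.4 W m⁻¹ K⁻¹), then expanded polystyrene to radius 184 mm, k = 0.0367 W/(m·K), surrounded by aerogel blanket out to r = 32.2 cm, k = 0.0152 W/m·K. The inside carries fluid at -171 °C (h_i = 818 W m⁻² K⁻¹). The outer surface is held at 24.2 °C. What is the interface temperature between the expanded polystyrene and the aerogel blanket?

Resistance network (inner→outer):
  R_conv,in = 1/(4πr²h) = 1/(4π·0.110²·818) = 0.008040 K/W
  R_titanium = (1/0.110 − 1/0.117)/(4πk) = 0.5439/(4π·22.4) = 0.001932 K/W
  R_expanded polystyrene = (1/0.117 − 1/0.184)/(4πk) = 3.112/(4π·0.0367) = 6.748 K/W
  R_aerogel blanket = (1/0.184 − 1/0.322)/(4πk) = 2.329/(4π·0.0152) = 12.19 K/W
ΣR = 0.008040 + 0.001932 + 6.748 + 12.19 = 18.95 K/W
Q = ΔT/ΣR = (-171 °C − 24.2 °C)/18.95 = -10.30 W
From the inner boundary to the expanded polystyrene/aerogel blanket interface, ΣR_partial = 6.758 K/W.
T_interface = T_in − Q·ΣR_partial = -171 °C − (-10.30)(6.758) = -101 °C

T = -101 °C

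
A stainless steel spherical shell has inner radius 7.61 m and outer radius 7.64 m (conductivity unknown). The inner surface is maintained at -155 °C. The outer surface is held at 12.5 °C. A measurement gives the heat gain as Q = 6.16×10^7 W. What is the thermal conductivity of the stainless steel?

k = 15.1 W/m·K

ΣR = ΔT/Q = |-155 − 12.5|/6.16×10^7 = 2.719×10^-6 K/W
(1/r₁−1/r₂)/(4πk) = 2.719×10^-6 ⇒ k = 5.160×10^-4/(4π·2.719×10^-6) = 15.1 W/m·K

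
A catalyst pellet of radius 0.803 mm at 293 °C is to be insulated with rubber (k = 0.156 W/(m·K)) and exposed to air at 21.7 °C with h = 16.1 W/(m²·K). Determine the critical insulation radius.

For a sphere, r_cr = 2k_ins/h = 2·0.156/16.1 = 0.0194 m = 1.94 cm

r_cr = 1.94 cm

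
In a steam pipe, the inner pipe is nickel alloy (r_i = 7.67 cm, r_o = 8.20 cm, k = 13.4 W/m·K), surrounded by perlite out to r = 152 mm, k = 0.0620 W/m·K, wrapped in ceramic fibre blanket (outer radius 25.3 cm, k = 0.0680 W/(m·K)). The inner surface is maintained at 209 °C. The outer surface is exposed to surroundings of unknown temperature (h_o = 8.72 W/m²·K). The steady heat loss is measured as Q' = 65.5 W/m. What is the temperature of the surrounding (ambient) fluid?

Series resistances:
  R'_nickel alloy = ln(0.0820/0.0767)/(2πk) = 0.06682/(2π·13.4) = 7.936×10^-4 m·K/W
  R'_perlite = ln(0.152/0.0820)/(2πk) = 0.6172/(2π·0.0620) = 1.584 m·K/W
  R'_ceramic fibre blanket = ln(0.253/0.152)/(2πk) = 0.5095/(2π·0.0680) = 1.193 m·K/W
  R'_conv,out = 1/(2πr h) = 1/(2π·0.253·8.72) = 0.07214 m·K/W
ΣR = 2.850 m·K/W
ΔT = Q'·ΣR = 65.5 × 2.850 = 186.7 K
Heat flows outward, so T_out = T_in − ΔT = 209 − 186.7 = 22.3 °C

T_out = 22.3 °C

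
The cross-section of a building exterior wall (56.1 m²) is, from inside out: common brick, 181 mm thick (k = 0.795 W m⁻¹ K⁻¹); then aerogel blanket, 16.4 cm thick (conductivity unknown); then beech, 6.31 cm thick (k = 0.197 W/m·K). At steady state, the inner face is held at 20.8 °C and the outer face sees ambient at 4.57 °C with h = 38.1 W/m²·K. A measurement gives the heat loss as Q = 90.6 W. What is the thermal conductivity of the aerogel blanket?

k = 0.0173 W/m·K

ΣR = ΔT/Q = |20.8 − 4.57|/90.6 = 0.1791 K/W
Known resistances:
  R_common brick = L/(kA) = 0.181/(0.795·56.1) = 0.004058 K/W
  R_beech = L/(kA) = 0.0631/(0.197·56.1) = 0.005710 K/W
  R_conv,out = 1/(hA) = 1/(38.1·56.1) = 4.679×10^-4 K/W
R_aerogel blanket = ΣR − ΣR_known = 0.1791 − 0.01024 = 0.1689 K/W
L/(kA) = 0.1689 ⇒ k = 0.164/(0.1689·56.1) = 0.0173 W/m·K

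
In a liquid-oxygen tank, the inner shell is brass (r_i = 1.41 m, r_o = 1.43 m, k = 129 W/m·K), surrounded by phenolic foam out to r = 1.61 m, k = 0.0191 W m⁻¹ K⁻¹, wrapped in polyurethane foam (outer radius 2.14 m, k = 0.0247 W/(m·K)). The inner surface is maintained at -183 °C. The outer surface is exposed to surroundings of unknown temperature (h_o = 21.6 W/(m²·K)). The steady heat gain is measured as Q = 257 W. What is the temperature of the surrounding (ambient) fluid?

Sum the resistances:
  R_brass = (1/1.41 − 1/1.43)/(4πk) = 0.009919/(4π·129) = 6.119×10^-6 K/W
  R_phenolic foam = (1/1.43 − 1/1.61)/(4πk) = 0.07818/(4π·0.0191) = 0.3257 K/W
  R_polyurethane foam = (1/1.61 − 1/2.14)/(4πk) = 0.1538/(4π·0.0247) = 0.4956 K/W
  R_conv,out = 1/(4πr²h) = 1/(4π·2.14²·21.6) = 8.045×10^-4 K/W
ΣR = 0.8221 K/W
ΔT = Q·ΣR = 257 × 0.8221 = 211.3 K
Heat flows inward, so T_out = T_in + ΔT = -183 + 211.3 = 28.3 °C

T_out = 28.3 °C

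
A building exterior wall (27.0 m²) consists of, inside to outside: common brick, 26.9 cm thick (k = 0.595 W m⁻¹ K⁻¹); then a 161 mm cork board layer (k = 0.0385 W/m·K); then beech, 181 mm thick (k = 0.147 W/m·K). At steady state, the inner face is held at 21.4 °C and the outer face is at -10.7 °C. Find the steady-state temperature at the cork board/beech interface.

Treat each layer as a resistance in series:
  R_common brick = L/(kA) = 0.269/(0.595·27.0) = 0.01674 K/W
  R_cork board = L/(kA) = 0.161/(0.0385·27.0) = 0.1549 K/W
  R_beech = L/(kA) = 0.181/(0.147·27.0) = 0.04560 K/W
ΣR = 0.01674 + 0.1549 + 0.04560 = 0.2172 K/W
Q = ΔT/ΣR = (21.4 °C − -10.7 °C)/0.2172 = 147.8 W
From the inner boundary to the cork board/beech interface, ΣR_partial = 0.1716 K/W.
T_interface = T_in − Q·ΣR_partial = 21.4 °C − (147.8)(0.1716) = -3.96 °C

T = -3.96 °C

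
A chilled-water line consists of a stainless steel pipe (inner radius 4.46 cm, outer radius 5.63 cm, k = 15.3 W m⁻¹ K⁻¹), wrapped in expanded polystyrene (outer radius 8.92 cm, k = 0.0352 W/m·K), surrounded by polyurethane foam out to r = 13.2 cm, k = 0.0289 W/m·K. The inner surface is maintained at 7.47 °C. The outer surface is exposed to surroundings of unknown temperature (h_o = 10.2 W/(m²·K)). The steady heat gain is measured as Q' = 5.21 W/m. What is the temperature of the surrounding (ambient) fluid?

Series resistances:
  R'_stainless steel = ln(0.0563/0.0446)/(2πk) = 0.2330/(2π·15.3) = 0.002423 m·K/W
  R'_expanded polystyrene = ln(0.0892/0.0563)/(2πk) = 0.4602/(2π·0.0352) = 2.081 m·K/W
  R'_polyurethane foam = ln(0.132/0.0892)/(2πk) = 0.3919/(2π·0.0289) = 2.158 m·K/W
  R'_conv,out = 1/(2πr h) = 1/(2π·0.132·10.2) = 0.1182 m·K/W
ΣR = 4.360 m·K/W
ΔT = Q'·ΣR = 5.21 × 4.360 = 22.72 K
Heat flows inward, so T_out = T_in + ΔT = 7.47 + 22.72 = 30.2 °C

T_out = 30.2 °C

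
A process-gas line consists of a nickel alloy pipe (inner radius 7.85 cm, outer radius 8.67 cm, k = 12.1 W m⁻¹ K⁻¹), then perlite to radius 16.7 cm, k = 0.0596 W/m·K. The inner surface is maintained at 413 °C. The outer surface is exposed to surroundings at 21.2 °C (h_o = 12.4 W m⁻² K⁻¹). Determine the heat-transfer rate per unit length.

Q' = 214 W/m

Resistance network (inner→outer):
  R'_nickel alloy = ln(0.0867/0.0785)/(2πk) = 0.09936/(2π·12.1) = 0.001307 m·K/W
  R'_perlite = ln(0.167/0.0867)/(2πk) = 0.6555/(2π·0.0596) = 1.751 m·K/W
  R'_conv,out = 1/(2πr h) = 1/(2π·0.167·12.4) = 0.07686 m·K/W
ΣR = 0.001307 + 1.751 + 0.07686 = 1.829 m·K/W
Q' = ΔT/ΣR = (413 °C − 21.2 °C)/1.829 = 214 W/m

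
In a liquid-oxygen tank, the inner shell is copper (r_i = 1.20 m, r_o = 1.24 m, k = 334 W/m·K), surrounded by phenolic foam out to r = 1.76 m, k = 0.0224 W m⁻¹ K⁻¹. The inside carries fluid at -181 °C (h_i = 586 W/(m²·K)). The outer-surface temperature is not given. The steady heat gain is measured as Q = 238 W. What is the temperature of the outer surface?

Series resistances:
  R_conv,in = 1/(4πr²h) = 1/(4π·1.20²·586) = 9.430×10^-5 K/W
  R_copper = (1/1.20 − 1/1.24)/(4πk) = 0.02688/(4π·334) = 6.405×10^-6 K/W
  R_phenolic foam = (1/1.24 − 1/1.76)/(4πk) = 0.2383/(4π·0.0224) = 0.8465 K/W
ΣR = 0.8466 K/W
ΔT = Q·ΣR = 238 × 0.8466 = 201.5 K
Heat flows inward, so T_out = T_in + ΔT = -181 + 201.5 = 20.5 °C

T_out = 20.5 °C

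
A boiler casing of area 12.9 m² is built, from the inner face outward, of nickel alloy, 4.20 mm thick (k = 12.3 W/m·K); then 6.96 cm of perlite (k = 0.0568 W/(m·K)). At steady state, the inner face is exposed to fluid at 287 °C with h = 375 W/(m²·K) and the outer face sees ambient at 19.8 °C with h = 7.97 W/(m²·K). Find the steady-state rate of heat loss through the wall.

Treat each layer as a resistance in series:
  R_conv,in = 1/(hA) = 1/(375·12.9) = 2.067×10^-4 K/W
  R_nickel alloy = L/(kA) = 0.00420/(12.3·12.9) = 2.647×10^-5 K/W
  R_perlite = L/(kA) = 0.0696/(0.0568·12.9) = 0.09499 K/W
  R_conv,out = 1/(hA) = 1/(7.97·12.9) = 0.009726 K/W
ΣR = 2.067×10^-4 + 2.647×10^-5 + 0.09499 + 0.009726 = 0.1049 K/W
Q = ΔT/ΣR = (287 °C − 19.8 °C)/0.1049 = 2550 W

Q = 2.55 kW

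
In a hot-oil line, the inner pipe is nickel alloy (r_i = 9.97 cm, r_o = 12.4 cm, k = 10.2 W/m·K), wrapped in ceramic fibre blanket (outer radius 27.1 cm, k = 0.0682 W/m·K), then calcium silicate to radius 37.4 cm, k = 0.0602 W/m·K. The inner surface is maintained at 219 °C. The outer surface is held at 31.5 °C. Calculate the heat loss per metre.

Q' = 70.0 W/m

Treat each layer as a resistance in series:
  R'_nickel alloy = ln(0.124/0.0997)/(2πk) = 0.2181/(2π·10.2) = 0.003403 m·K/W
  R'_ceramic fibre blanket = ln(0.271/0.124)/(2πk) = 0.7818/(2π·0.0682) = 1.825 m·K/W
  R'_calcium silicate = ln(0.374/0.271)/(2πk) = 0.3221/(2π·0.0602) = 0.8517 m·K/W
ΣR = 0.003403 + 1.825 + 0.8517 = 2.680 m·K/W
Q' = ΔT/ΣR = (219 °C − 31.5 °C)/2.680 = 70.0 W/m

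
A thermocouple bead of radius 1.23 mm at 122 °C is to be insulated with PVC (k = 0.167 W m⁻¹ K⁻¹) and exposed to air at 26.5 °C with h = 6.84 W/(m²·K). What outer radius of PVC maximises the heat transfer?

For a sphere, r_cr = 2k_ins/h = 2·0.167/6.84 = 0.0488 m = 4.88 cm

r_cr = 4.88 cm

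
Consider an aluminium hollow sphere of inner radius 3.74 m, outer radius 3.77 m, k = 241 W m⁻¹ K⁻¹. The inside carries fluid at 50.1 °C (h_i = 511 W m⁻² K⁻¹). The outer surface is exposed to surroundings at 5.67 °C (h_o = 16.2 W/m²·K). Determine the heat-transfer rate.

Q = 124 kW

Resistance network (inner→outer):
  R_conv,in = 1/(4πr²h) = 1/(4π·3.74²·511) = 1.113×10^-5 K/W
  R_aluminium = (1/3.74 − 1/3.77)/(4πk) = 0.002128/(4π·241) = 7.026×10^-7 K/W
  R_conv,out = 1/(4πr²h) = 1/(4π·3.77²·16.2) = 3.456×10^-4 K/W
ΣR = 1.113×10^-5 + 7.026×10^-7 + 3.456×10^-4 = 3.574×10^-4 K/W
Q = ΔT/ΣR = (50.1 °C − 5.67 °C)/3.574×10^-4 = 1.24×10^5 W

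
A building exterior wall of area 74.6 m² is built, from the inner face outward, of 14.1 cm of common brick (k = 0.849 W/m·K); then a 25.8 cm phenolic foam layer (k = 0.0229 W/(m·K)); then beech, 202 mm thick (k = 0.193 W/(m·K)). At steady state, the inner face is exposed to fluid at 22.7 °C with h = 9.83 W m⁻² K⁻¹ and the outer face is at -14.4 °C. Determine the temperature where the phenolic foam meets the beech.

Resistance network (inner→outer):
  R_conv,in = 1/(hA) = 1/(9.83·74.6) = 0.001364 K/W
  R_common brick = L/(kA) = 0.141/(0.849·74.6) = 0.002226 K/W
  R_phenolic foam = L/(kA) = 0.258/(0.0229·74.6) = 0.1510 K/W
  R_beech = L/(kA) = 0.202/(0.193·74.6) = 0.01403 K/W
ΣR = 0.001364 + 0.002226 + 0.1510 + 0.01403 = 0.1686 K/W
Q = ΔT/ΣR = (22.7 °C − -14.4 °C)/0.1686 = 220.0 W
From the inner boundary to the phenolic foam/beech interface, ΣR_partial = 0.1546 K/W.
T_interface = T_in − Q·ΣR_partial = 22.7 °C − (220.0)(0.1546) = -11.3 °C

T = -11.3 °C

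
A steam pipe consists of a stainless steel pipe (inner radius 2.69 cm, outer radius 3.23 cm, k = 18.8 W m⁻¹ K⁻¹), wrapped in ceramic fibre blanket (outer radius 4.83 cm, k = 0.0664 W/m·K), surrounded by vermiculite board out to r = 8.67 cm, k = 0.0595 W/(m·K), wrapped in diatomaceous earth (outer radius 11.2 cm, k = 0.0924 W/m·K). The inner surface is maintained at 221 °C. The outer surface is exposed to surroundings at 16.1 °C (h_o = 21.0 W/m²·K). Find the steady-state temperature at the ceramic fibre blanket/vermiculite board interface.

T = 156 °C

Resistance network (inner→outer):
  R'_stainless steel = ln(0.0323/0.0269)/(2πk) = 0.1829/(2π·18.8) = 0.001549 m·K/W
  R'_ceramic fibre blanket = ln(0.0483/0.0323)/(2πk) = 0.4024/(2π·0.0664) = 0.9644 m·K/W
  R'_vermiculite board = ln(0.0867/0.0483)/(2πk) = 0.5850/(2π·0.0595) = 1.565 m·K/W
  R'_diatomaceous earth = ln(0.112/0.0867)/(2πk) = 0.2560/(2π·0.0924) = 0.4410 m·K/W
  R'_conv,out = 1/(2πr h) = 1/(2π·0.112·21.0) = 0.06767 m·K/W
ΣR = 0.001549 + 0.9644 + 1.565 + 0.4410 + 0.06767 = 3.040 m·K/W
Q' = ΔT/ΣR = (221 °C − 16.1 °C)/3.040 = 67.40 W/m
From the inner boundary to the ceramic fibre blanket/vermiculite board interface, ΣR_partial = 0.9659 m·K/W.
T_interface = T_in − Q'·ΣR_partial = 221 °C − (67.40)(0.9659) = 156 °C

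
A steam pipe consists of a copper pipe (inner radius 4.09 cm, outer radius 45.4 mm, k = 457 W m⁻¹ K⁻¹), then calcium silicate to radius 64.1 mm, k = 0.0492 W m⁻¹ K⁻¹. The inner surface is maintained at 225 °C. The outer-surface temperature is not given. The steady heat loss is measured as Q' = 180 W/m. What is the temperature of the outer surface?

Sum the resistances:
  R'_copper = ln(0.0454/0.0409)/(2πk) = 0.1044/(2π·457) = 3.635×10^-5 m·K/W
  R'_calcium silicate = ln(0.0641/0.0454)/(2πk) = 0.3449/(2π·0.0492) = 1.116 m·K/W
ΣR = 1.116 m·K/W
ΔT = Q'·ΣR = 180 × 1.116 = 200.9 K
Heat flows outward, so T_out = T_in − ΔT = 225 − 200.9 = 24.1 °C

T_out = 24.1 °C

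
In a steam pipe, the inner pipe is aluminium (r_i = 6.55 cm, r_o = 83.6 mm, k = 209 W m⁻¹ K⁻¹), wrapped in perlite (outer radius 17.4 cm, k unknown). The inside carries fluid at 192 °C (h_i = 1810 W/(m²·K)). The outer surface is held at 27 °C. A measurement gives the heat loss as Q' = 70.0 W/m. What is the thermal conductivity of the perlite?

k = 0.0495 W/m·K

ΣR = ΔT/Q' = |192 − 27|/70.0 = 2.357 m·K/W
Known resistances:
  R'_conv,in = 1/(2πr h) = 1/(2π·0.0655·1810) = 0.001342 m·K/W
  R'_aluminium = ln(0.0836/0.0655)/(2πk) = 0.2440/(2π·209) = 1.858×10^-4 m·K/W
R_perlite = ΣR − ΣR_known = 2.357 − 0.001528 = 2.355 m·K/W
ln(r₂/r₁)/(2πk) = 2.355 ⇒ k = 0.7330/(2π·2.355) = 0.0495 W/m·K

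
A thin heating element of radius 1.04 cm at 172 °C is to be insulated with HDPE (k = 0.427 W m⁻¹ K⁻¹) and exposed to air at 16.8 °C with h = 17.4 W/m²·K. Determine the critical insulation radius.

r_cr = 2.45 cm

For a cylinder, r_cr = k_ins/h = 0.427/17.4 = 0.0245 m = 2.45 cm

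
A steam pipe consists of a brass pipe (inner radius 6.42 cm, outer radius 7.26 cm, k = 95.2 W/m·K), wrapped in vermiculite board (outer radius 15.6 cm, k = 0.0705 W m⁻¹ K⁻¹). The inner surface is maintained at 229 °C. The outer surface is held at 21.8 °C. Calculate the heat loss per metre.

Treat each layer as a resistance in series:
  R'_brass = ln(0.0726/0.0642)/(2πk) = 0.1230/(2π·95.2) = 2.056×10^-4 m·K/W
  R'_vermiculite board = ln(0.156/0.0726)/(2πk) = 0.7649/(2π·0.0705) = 1.727 m·K/W
ΣR = 2.056×10^-4 + 1.727 = 1.727 m·K/W
Q' = ΔT/ΣR = (229 °C − 21.8 °C)/1.727 = 120 W/m

Q' = 120 W/m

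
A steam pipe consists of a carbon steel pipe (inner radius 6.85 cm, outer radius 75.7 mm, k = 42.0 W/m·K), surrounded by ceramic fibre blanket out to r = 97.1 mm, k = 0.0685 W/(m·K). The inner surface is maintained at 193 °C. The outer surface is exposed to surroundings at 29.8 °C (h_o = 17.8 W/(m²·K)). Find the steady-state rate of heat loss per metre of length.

Q' = 243 W/m

Treat each layer as a resistance in series:
  R'_carbon steel = ln(0.0757/0.0685)/(2πk) = 0.09994/(2π·42.0) = 3.787×10^-4 m·K/W
  R'_ceramic fibre blanket = ln(0.0971/0.0757)/(2πk) = 0.2490/(2π·0.0685) = 0.5784 m·K/W
  R'_conv,out = 1/(2πr h) = 1/(2π·0.0971·17.8) = 0.09208 m·K/W
ΣR = 3.787×10^-4 + 0.5784 + 0.09208 = 0.6709 m·K/W
Q' = ΔT/ΣR = (193 °C − 29.8 °C)/0.6709 = 243 W/m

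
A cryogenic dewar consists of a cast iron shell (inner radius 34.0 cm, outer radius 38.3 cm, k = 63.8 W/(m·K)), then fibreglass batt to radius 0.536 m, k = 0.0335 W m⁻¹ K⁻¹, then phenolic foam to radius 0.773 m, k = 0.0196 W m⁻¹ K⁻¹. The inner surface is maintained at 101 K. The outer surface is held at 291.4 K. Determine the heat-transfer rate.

Treat each layer as a resistance in series:
  R_cast iron = (1/0.340 − 1/0.383)/(4πk) = 0.3302/(4π·63.8) = 4.119×10^-4 K/W
  R_fibreglass batt = (1/0.383 − 1/0.536)/(4πk) = 0.7453/(4π·0.0335) = 1.770 K/W
  R_phenolic foam = (1/0.536 − 1/0.773)/(4πk) = 0.5720/(4π·0.0196) = 2.322 K/W
ΣR = 4.119×10^-4 + 1.770 + 2.322 = 4.092 K/W
Q = ΔT/ΣR = (101 K − 291.4 K)/4.092 = -46.5 W
(Negative Q ⇒ heat flows inward; heat gain = 46.5 W.)

Q = 46.5 W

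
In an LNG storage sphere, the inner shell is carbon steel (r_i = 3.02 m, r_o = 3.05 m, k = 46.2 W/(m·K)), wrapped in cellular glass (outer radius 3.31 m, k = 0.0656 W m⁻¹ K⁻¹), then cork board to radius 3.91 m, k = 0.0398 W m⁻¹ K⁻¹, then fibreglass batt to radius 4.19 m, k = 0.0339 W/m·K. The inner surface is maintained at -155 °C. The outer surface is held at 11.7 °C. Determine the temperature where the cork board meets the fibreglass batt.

Series thermal resistances, inner to outer:
  R_carbon steel = (1/3.02 − 1/3.05)/(4πk) = 0.003257/(4π·46.2) = 5.610×10^-6 K/W
  R_cellular glass = (1/3.05 − 1/3.31)/(4πk) = 0.02575/(4π·0.0656) = 0.03124 K/W
  R_cork board = (1/3.31 − 1/3.91)/(4πk) = 0.04636/(4π·0.0398) = 0.09269 K/W
  R_fibreglass batt = (1/3.91 − 1/4.19)/(4πk) = 0.01709/(4π·0.0339) = 0.04012 K/W
ΣR = 5.610×10^-6 + 0.03124 + 0.09269 + 0.04012 = 0.1641 K/W
Q = ΔT/ΣR = (-155 °C − 11.7 °C)/0.1641 = -1016 W
From the inner boundary to the cork board/fibreglass batt interface, ΣR_partial = 0.1239 K/W.
T_interface = T_in − Q·ΣR_partial = -155 °C − (-1016)(0.1239) = -29.1 °C

T = -29.1 °C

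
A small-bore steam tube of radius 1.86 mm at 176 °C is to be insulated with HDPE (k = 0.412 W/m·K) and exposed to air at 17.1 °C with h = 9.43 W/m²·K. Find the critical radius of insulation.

r_cr = 4.37 cm

For a cylinder, r_cr = k_ins/h = 0.412/9.43 = 0.0437 m = 4.37 cm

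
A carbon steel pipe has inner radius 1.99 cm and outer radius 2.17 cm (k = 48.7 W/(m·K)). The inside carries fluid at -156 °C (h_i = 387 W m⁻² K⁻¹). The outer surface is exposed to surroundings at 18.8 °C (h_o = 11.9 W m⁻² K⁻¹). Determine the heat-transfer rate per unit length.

Series thermal resistances, inner to outer:
  R'_conv,in = 1/(2πr h) = 1/(2π·0.0199·387) = 0.02067 m·K/W
  R'_carbon steel = ln(0.0217/0.0199)/(2πk) = 0.08659/(2π·48.7) = 2.830×10^-4 m·K/W
  R'_conv,out = 1/(2πr h) = 1/(2π·0.0217·11.9) = 0.6163 m·K/W
ΣR = 0.02067 + 2.830×10^-4 + 0.6163 = 0.6373 m·K/W
Q' = ΔT/ΣR = (-156 °C − 18.8 °C)/0.6373 = -274 W/m
(Negative Q' ⇒ heat flows inward; heat gain = 274 W/m.)

Q' = 274 W/m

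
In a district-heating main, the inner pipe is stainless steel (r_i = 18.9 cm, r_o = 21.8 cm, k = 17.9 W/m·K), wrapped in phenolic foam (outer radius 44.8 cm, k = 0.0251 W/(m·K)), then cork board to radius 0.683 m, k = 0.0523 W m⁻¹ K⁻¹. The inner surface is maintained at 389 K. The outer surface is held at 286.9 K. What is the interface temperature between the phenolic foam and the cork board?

Resistance network (inner→outer):
  R'_stainless steel = ln(0.218/0.189)/(2πk) = 0.1427/(2π·17.9) = 0.001269 m·K/W
  R'_phenolic foam = ln(0.448/0.218)/(2πk) = 0.7203/(2π·0.0251) = 4.567 m·K/W
  R'_cork board = ln(0.683/0.448)/(2πk) = 0.4217/(2π·0.0523) = 1.283 m·K/W
ΣR = 0.001269 + 4.567 + 1.283 = 5.851 m·K/W
Q' = ΔT/ΣR = (389 K − 286.9 K)/5.851 = 17.45 W/m
From the inner boundary to the phenolic foam/cork board interface, ΣR_partial = 4.568 m·K/W.
T_interface = T_in − Q'·ΣR_partial = 389 K − (17.45)(4.568) = 309.3 K

T = 309.3 K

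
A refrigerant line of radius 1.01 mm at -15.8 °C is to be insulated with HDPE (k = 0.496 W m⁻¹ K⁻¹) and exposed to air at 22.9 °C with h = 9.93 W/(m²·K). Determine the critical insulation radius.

For a cylinder, r_cr = k_ins/h = 0.496/9.93 = 0.0499 m = 4.99 cm

r_cr = 4.99 cm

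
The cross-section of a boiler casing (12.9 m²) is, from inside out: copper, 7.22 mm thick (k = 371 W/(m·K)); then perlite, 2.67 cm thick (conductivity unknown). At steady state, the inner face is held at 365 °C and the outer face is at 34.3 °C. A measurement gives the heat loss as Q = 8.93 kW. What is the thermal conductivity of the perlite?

k = 0.0559 W/m·K

ΣR = ΔT/Q = |365 − 34.3|/8930 = 0.03703 K/W
Known resistances:
  R_copper = L/(kA) = 0.00722/(371·12.9) = 1.509×10^-6 K/W
R_perlite = ΣR − ΣR_known = 0.03703 − 1.509×10^-6 = 0.03703 K/W
L/(kA) = 0.03703 ⇒ k = 0.0267/(0.03703·12.9) = 0.0559 W/m·K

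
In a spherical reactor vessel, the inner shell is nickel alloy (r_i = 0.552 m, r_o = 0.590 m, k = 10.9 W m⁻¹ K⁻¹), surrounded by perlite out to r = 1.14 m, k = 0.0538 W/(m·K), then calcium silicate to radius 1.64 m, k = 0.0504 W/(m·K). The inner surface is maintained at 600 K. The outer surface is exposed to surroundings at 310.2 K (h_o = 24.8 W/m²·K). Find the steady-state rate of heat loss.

Series thermal resistances, inner to outer:
  R_nickel alloy = (1/0.552 − 1/0.590)/(4πk) = 0.1167/(4π·10.9) = 8.518×10^-4 K/W
  R_perlite = (1/0.590 − 1/1.14)/(4πk) = 0.8177/(4π·0.0538) = 1.210 K/W
  R_calcium silicate = (1/1.14 − 1/1.64)/(4πk) = 0.2674/(4π·0.0504) = 0.4223 K/W
  R_conv,out = 1/(4πr²h) = 1/(4π·1.64²·24.8) = 0.001193 K/W
ΣR = 8.518×10^-4 + 1.210 + 0.4223 + 0.001193 = 1.634 K/W
Q = ΔT/ΣR = (600 K − 310.2 K)/1.634 = 177 W

Q = 177 W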